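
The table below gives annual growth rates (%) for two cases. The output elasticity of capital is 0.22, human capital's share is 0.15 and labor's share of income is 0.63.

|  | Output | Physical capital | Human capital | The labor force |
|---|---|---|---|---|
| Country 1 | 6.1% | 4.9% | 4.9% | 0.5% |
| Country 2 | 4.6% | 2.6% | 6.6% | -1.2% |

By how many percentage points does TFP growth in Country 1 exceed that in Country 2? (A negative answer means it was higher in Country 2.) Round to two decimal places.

Labor's share = 1 − 0.22 − 0.15 = 0.63.
Country 1: TFP = 6.1 − 1.078 − 0.735 − 0.315 = 3.972%.
Country 2: TFP = 4.6 − 0.572 − 0.99 + 0.756 = 3.794%.
Difference = 3.972 − (3.794) = 0.178 pp.

0.18 percentage points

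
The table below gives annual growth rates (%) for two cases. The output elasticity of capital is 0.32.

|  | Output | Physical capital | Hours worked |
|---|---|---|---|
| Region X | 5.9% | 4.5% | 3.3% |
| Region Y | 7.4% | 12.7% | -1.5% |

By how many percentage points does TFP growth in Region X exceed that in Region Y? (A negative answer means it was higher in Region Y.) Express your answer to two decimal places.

-2.14 percentage points

Labor's share = 1 − 0.32 = 0.68.
Region X: TFP = 5.9 − 1.44 − 2.244 = 2.216%.
Region Y: TFP = 7.4 − 4.064 + 1.02 = 4.356%.
Difference = 2.216 − (4.356) = -2.14 pp.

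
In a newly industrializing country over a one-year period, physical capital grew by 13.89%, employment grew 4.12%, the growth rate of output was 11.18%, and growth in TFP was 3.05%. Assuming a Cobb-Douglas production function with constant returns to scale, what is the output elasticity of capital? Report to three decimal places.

gY = gA + α·gK + (1−α)·gL, so gY − gA − gL = α(gK − gL).
11.18 − 3.05 − 4.12 = α × (13.89 − 4.12).
4.01 = 9.77 α, so α = 0.41044.

0.410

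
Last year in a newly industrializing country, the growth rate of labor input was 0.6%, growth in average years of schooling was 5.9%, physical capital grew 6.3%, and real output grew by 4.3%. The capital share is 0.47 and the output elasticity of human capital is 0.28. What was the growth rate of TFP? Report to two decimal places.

Labor's share = 1 − 0.47 − 0.28 = 0.25.
Physical capital: 0.47 × 6.3 = 2.961 pp.
Average years of schooling: 0.28 × 5.9 = 1.652 pp.
Labor input: 0.25 × 0.6 = 0.15 pp.
TFP growth = 4.3 − 4.763 = -0.463%.

-0.46%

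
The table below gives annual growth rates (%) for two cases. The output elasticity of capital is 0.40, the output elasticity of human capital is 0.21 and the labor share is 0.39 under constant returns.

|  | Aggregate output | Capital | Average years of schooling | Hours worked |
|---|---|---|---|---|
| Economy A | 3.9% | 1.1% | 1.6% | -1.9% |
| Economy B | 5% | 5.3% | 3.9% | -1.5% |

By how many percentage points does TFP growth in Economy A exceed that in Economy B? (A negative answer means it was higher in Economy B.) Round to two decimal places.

Labor's share = 1 − 0.4 − 0.21 = 0.39.
Economy A: TFP = 3.9 − 0.44 − 0.336 + 0.741 = 3.865%.
Economy B: TFP = 5 − 2.12 − 0.819 + 0.585 = 2.646%.
Difference = 3.865 − (2.646) = 1.219 pp.

1.22 percentage points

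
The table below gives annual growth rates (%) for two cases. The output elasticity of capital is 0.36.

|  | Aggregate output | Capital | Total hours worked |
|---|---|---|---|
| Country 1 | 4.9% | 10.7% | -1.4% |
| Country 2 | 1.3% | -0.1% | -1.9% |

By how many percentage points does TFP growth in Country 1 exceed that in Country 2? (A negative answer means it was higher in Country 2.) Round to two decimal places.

-0.61 percentage points

Labor's share = 1 − 0.36 = 0.64.
Country 1: TFP = 4.9 − 3.852 + 0.896 = 1.944%.
Country 2: TFP = 1.3 + 0.036 + 1.216 = 2.552%.
Difference = 1.944 − (2.552) = -0.608 pp.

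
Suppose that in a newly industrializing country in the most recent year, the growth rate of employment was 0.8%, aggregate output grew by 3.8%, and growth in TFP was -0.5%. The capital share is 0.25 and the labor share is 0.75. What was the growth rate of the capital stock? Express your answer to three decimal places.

The capital stock growth was 14.800%.

Labor's share = 1 − 0.25 = 0.75.
gY = gA + 0.75×0.8 + 0.25×g.
0.25×g = 3.8 + 0.5 − 0.6 = 3.7.
g = 3.7 / 0.25 = 14.8%.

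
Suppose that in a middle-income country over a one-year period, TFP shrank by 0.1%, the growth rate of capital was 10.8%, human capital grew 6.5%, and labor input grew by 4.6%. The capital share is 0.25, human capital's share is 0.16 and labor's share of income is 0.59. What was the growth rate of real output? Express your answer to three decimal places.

Labor's share = 1 − 0.25 − 0.16 = 0.59.
Capital: 0.25 × 10.8 = 2.7 pp.
Human capital: 0.16 × 6.5 = 1.04 pp.
Labor input: 0.59 × 4.6 = 2.714 pp.
Output growth = -0.1 + 6.454 = 6.354%.

6.354%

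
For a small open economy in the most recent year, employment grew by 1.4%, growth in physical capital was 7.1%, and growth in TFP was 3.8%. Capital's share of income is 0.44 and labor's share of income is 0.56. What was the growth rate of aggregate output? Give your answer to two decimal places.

Labor's share = 1 − 0.44 = 0.56.
Physical capital: 0.44 × 7.1 = 3.124 pp.
Employment: 0.56 × 1.4 = 0.784 pp.
Output growth = 3.8 + 3.908 = 7.708%.

7.71%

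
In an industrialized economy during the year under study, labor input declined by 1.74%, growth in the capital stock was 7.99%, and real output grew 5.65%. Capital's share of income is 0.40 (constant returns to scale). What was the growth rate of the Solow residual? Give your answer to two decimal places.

The Solow residual growth was 3.50%.

Labor's share = 1 − 0.4 = 0.6.
The capital stock: 0.4 × 7.99 = 3.196 pp.
Labor input: 0.6 × (-1.74) = -1.044 pp.
TFP growth = 5.65 − 2.152 = 3.498%.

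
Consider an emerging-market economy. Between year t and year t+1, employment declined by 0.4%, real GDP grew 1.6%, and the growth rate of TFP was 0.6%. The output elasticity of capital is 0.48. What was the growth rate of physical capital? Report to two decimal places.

Physical capital growth was 2.52%.

Labor's share = 1 − 0.48 = 0.52.
gY = gA + 0.52×(-0.4) + 0.48×g.
0.48×g = 1.6 − 0.6 + 0.208 = 1.208.
g = 1.208 / 0.48 = 2.5167%.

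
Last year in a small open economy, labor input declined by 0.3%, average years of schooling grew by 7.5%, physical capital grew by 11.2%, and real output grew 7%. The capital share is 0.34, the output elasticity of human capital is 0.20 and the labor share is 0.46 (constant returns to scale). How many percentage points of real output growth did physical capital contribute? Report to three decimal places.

3.808

Contribution = share × growth = 0.34 × 11.2 = 3.808 pp.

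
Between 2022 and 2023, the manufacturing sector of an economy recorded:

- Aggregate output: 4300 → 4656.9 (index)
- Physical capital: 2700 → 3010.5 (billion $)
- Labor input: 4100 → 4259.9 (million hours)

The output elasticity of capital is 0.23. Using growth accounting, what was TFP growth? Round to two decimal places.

Aggregate output growth = (4656.9 − 4300) / 4300 = 8.3%.
Physical capital growth = (3010.5 − 2700) / 2700 = 11.5%.
Labor input growth = (4259.9 − 4100) / 4100 = 3.9%.
Labor's share = 1 − 0.23 = 0.77.
Physical capital: 0.23 × 11.5 = 2.645 pp.
Labor input: 0.77 × 3.9 = 3.003 pp.
TFP growth = 8.3 − 5.648 = 2.652%.

2.65%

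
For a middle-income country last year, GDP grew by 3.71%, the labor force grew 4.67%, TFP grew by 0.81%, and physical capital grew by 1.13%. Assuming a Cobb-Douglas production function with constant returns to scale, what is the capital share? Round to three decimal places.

gY = gA + α·gK + (1−α)·gL, so gY − gA − gL = α(gK − gL).
3.71 − 0.81 − 4.67 = α × (1.13 − 4.67).
-1.77 = -3.54 α, so α = 0.5.

The capital share is 0.500.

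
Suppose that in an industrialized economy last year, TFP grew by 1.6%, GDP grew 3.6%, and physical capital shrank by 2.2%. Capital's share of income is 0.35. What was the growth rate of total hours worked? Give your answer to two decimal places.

Total hours worked growth was 4.26%.

Labor's share = 1 − 0.35 = 0.65.
gY = gA + 0.35×(-2.2) + 0.65×g.
0.65×g = 3.6 − 1.6 + 0.77 = 2.77.
g = 2.77 / 0.65 = 4.2615%.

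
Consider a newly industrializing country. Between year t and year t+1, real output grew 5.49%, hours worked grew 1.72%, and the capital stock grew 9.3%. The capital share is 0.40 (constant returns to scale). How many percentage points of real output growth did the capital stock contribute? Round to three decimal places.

Contribution = share × growth = 0.4 × 9.3 = 3.72 pp.

3.720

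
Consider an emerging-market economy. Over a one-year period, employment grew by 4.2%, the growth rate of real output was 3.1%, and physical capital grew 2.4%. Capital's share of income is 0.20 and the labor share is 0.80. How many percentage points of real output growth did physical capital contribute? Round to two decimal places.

Contribution = share × growth = 0.2 × 2.4 = 0.48 pp.

0.48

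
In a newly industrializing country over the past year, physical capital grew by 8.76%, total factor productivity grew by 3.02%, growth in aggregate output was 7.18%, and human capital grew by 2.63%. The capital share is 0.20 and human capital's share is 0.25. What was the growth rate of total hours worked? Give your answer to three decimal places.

Total hours worked grew 3.183%.

Labor's share = 1 − 0.2 − 0.25 = 0.55.
gY = gA + 0.2×8.76 + 0.25×2.63 + 0.55×g.
0.55×g = 7.18 − 3.02 − 2.4095 = 1.7505.
g = 1.7505 / 0.55 = 3.18273%.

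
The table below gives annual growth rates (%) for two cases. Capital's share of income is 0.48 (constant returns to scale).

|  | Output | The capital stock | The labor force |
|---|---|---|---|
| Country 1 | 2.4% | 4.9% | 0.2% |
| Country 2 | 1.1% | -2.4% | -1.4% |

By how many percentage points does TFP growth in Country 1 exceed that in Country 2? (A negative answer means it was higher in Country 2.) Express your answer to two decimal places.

Labor's share = 1 − 0.48 = 0.52.
Country 1: TFP = 2.4 − 2.352 − 0.104 = -0.056%.
Country 2: TFP = 1.1 + 1.152 + 0.728 = 2.98%.
Difference = -0.056 − (2.98) = -3.036 pp.

-3.04 percentage points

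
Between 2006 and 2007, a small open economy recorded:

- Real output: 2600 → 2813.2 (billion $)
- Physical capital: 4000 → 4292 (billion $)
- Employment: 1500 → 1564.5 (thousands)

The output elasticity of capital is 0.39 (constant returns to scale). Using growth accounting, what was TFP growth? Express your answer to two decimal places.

TFP grew 2.73%.

Real output growth = (2813.2 − 2600) / 2600 = 8.2%.
Physical capital growth = (4292 − 4000) / 4000 = 7.3%.
Employment growth = (1564.5 − 1500) / 1500 = 4.3%.
Labor's share = 1 − 0.39 = 0.61.
Physical capital: 0.39 × 7.3 = 2.847 pp.
Employment: 0.61 × 4.3 = 2.623 pp.
TFP growth = 8.2 − 5.47 = 2.73%.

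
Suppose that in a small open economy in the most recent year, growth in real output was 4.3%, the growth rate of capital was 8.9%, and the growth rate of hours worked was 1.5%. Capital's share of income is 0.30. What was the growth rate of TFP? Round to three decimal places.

Labor's share = 1 − 0.3 = 0.7.
Capital: 0.3 × 8.9 = 2.67 pp.
Hours worked: 0.7 × 1.5 = 1.05 pp.
TFP growth = 4.3 − 3.72 = 0.58%.

0.580%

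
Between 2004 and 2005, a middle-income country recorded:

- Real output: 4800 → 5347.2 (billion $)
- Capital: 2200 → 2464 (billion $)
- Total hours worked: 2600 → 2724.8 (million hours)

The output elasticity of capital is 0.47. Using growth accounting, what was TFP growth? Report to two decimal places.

Real output growth = (5347.2 − 4800) / 4800 = 11.4%.
Capital growth = (2464 − 2200) / 2200 = 12%.
Total hours worked growth = (2724.8 − 2600) / 2600 = 4.8%.
Labor's share = 1 − 0.47 = 0.53.
Capital: 0.47 × 12 = 5.64 pp.
Total hours worked: 0.53 × 4.8 = 2.544 pp.
TFP growth = 11.4 − 8.184 = 3.216%.

TFP grew 3.22%.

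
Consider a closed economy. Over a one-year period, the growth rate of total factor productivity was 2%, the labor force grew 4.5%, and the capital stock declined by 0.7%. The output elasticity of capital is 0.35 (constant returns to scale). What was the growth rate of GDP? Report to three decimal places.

Labor's share = 1 − 0.35 = 0.65.
The capital stock: 0.35 × (-0.7) = -0.245 pp.
The labor force: 0.65 × 4.5 = 2.925 pp.
Output growth = 2 + 2.68 = 4.68%.

4.680%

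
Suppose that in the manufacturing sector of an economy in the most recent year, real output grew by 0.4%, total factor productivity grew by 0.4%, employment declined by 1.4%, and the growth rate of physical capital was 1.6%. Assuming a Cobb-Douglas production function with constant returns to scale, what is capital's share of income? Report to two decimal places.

α = 0.47

gY = gA + α·gK + (1−α)·gL, so gY − gA − gL = α(gK − gL).
0.4 − 0.4 + 1.4 = α × (1.6 − (-1.4)).
1.4 = 3 α, so α = 0.4667.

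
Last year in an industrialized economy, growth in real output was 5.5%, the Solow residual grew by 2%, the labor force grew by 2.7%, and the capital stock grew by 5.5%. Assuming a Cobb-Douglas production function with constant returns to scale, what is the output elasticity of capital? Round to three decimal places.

gY = gA + α·gK + (1−α)·gL, so gY − gA − gL = α(gK − gL).
5.5 − 2 − 2.7 = α × (5.5 − 2.7).
0.8 = 2.8 α, so α = 0.28571.

0.286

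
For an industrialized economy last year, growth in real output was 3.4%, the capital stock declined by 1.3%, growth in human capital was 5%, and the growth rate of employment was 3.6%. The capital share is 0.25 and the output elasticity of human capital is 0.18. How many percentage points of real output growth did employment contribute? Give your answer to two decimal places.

Labor's share = 1 − 0.25 − 0.18 = 0.57.
Contribution = share × growth = 0.57 × 3.6 = 2.052 pp.

2.05 percentage points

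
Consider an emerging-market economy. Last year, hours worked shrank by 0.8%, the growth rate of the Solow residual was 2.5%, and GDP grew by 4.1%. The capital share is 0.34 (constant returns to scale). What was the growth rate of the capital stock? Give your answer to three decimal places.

Labor's share = 1 − 0.34 = 0.66.
gY = gA + 0.66×(-0.8) + 0.34×g.
0.34×g = 4.1 − 2.5 + 0.528 = 2.128.
g = 2.128 / 0.34 = 6.25882%.

The capital stock growth was 6.259%.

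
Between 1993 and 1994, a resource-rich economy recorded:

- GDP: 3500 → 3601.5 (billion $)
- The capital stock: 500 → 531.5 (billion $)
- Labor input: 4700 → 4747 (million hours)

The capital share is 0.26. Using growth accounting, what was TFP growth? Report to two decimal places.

GDP growth = (3601.5 − 3500) / 3500 = 2.9%.
The capital stock growth = (531.5 − 500) / 500 = 6.3%.
Labor input growth = (4747 − 4700) / 4700 = 1%.
Labor's share = 1 − 0.26 = 0.74.
The capital stock: 0.26 × 6.3 = 1.638 pp.
Labor input: 0.74 × 1 = 0.74 pp.
TFP growth = 2.9 − 2.378 = 0.522%.

TFP grew 0.52%.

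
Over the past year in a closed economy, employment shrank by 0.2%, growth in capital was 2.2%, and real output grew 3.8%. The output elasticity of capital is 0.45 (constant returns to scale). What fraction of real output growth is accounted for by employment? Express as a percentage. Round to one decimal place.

-2.9%

Labor's share = 1 − 0.45 = 0.55.
Employment contributed 0.55 × (-0.2) = -0.11 pp.
Share of growth = -0.11 / 3.8 × 100 = -2.895%.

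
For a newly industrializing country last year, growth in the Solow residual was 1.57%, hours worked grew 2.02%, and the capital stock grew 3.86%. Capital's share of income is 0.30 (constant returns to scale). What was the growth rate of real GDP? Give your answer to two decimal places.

Real GDP growth was 4.14%.

Labor's share = 1 − 0.3 = 0.7.
The capital stock: 0.3 × 3.86 = 1.158 pp.
Hours worked: 0.7 × 2.02 = 1.414 pp.
Output growth = 1.57 + 2.572 = 4.142%.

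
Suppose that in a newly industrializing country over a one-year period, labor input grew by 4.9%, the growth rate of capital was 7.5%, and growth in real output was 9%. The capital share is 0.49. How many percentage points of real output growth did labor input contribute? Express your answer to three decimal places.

2.499 percentage points

Labor's share = 1 − 0.49 = 0.51.
Contribution = share × growth = 0.51 × 4.9 = 2.499 pp.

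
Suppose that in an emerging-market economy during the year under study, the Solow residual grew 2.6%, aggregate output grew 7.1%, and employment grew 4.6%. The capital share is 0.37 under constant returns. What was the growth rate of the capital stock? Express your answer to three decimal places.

4.330%

Labor's share = 1 − 0.37 = 0.63.
gY = gA + 0.63×4.6 + 0.37×g.
0.37×g = 7.1 − 2.6 − 2.898 = 1.602.
g = 1.602 / 0.37 = 4.32973%.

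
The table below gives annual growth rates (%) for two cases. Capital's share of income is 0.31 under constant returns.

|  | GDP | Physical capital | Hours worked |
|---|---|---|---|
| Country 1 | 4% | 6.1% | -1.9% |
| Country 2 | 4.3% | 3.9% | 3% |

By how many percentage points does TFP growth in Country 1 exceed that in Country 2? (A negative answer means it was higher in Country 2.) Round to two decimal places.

Labor's share = 1 − 0.31 = 0.69.
Country 1: TFP = 4 − 1.891 + 1.311 = 3.42%.
Country 2: TFP = 4.3 − 1.209 − 2.07 = 1.021%.
Difference = 3.42 − (1.021) = 2.399 pp.

2.40 percentage points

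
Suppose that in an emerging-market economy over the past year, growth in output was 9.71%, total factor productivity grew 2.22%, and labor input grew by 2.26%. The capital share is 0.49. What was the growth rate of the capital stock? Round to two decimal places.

Labor's share = 1 − 0.49 = 0.51.
gY = gA + 0.51×2.26 + 0.49×g.
0.49×g = 9.71 − 2.22 − 1.1526 = 6.3374.
g = 6.3374 / 0.49 = 12.9335%.

12.93%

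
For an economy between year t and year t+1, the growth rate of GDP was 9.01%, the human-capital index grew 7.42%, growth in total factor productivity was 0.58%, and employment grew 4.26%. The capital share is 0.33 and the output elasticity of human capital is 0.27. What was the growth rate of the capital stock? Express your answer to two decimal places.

The capital stock grew 14.31%.

Labor's share = 1 − 0.33 − 0.27 = 0.4.
gY = gA + 0.27×7.42 + 0.4×4.26 + 0.33×g.
0.33×g = 9.01 − 0.58 − 3.7074 = 4.7226.
g = 4.7226 / 0.33 = 14.3109%.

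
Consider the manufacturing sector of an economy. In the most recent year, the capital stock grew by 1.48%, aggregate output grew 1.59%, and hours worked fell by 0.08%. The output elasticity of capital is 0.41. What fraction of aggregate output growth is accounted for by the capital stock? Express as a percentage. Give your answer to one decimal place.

The capital stock accounted for 38.2% of growth.

The capital stock contributed 0.41 × 1.48 = 0.6068 pp.
Share of growth = 0.6068 / 1.59 × 100 = 38.164%.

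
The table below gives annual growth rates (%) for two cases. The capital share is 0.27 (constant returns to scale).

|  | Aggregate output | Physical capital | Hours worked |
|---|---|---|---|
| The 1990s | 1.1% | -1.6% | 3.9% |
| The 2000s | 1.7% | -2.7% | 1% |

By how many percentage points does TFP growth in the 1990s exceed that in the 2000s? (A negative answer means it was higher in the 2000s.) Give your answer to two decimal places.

Labor's share = 1 − 0.27 = 0.73.
The 1990s: TFP = 1.1 + 0.432 − 2.847 = -1.315%.
The 2000s: TFP = 1.7 + 0.729 − 0.73 = 1.699%.
Difference = -1.315 − (1.699) = -3.014 pp.

-3.01 percentage points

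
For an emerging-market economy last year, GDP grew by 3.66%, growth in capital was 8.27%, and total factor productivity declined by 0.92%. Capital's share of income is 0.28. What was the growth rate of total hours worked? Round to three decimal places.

Labor's share = 1 − 0.28 = 0.72.
gY = gA + 0.28×8.27 + 0.72×g.
0.72×g = 3.66 + 0.92 − 2.3156 = 2.2644.
g = 2.2644 / 0.72 = 3.145%.

3.145%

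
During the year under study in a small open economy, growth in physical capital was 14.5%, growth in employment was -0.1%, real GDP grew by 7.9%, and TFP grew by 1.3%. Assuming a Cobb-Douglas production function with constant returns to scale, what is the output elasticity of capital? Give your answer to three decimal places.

The output elasticity of capital is 0.459.

gY = gA + α·gK + (1−α)·gL, so gY − gA − gL = α(gK − gL).
7.9 − 1.3 + 0.1 = α × (14.5 − (-0.1)).
6.7 = 14.6 α, so α = 0.4589.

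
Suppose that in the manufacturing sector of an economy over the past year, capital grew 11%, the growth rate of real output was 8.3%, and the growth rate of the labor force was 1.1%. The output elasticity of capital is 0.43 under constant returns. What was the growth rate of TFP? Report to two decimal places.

Labor's share = 1 − 0.43 = 0.57.
Capital: 0.43 × 11 = 4.73 pp.
The labor force: 0.57 × 1.1 = 0.627 pp.
TFP growth = 8.3 − 5.357 = 2.943%.

2.94%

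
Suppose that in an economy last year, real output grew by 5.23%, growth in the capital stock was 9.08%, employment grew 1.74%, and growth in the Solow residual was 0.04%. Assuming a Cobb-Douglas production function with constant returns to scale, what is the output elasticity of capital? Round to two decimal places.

gY = gA + α·gK + (1−α)·gL, so gY − gA − gL = α(gK − gL).
5.23 − 0.04 − 1.74 = α × (9.08 − 1.74).
3.45 = 7.34 α, so α = 0.47.

α = 0.47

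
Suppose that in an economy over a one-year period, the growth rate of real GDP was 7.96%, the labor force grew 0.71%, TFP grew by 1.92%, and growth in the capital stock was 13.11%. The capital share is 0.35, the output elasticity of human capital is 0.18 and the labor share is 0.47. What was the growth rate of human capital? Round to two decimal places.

Human capital growth was 6.21%.

Labor's share = 1 − 0.35 − 0.18 = 0.47.
gY = gA + 0.35×13.11 + 0.47×0.71 + 0.18×g.
0.18×g = 7.96 − 1.92 − 4.9222 = 1.1178.
g = 1.1178 / 0.18 = 6.21%.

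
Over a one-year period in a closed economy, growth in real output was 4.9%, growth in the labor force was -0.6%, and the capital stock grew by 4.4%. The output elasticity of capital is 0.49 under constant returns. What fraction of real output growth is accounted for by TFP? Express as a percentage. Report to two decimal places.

Labor's share = 1 − 0.49 = 0.51.
The capital stock: 0.49 × 4.4 = 2.156 pp.
The labor force: 0.51 × (-0.6) = -0.306 pp.
TFP growth = 4.9 − 1.85 = 3.05%.
TFP share of growth = 3.05 / 4.9 × 100 = 62.2449%.

62.24%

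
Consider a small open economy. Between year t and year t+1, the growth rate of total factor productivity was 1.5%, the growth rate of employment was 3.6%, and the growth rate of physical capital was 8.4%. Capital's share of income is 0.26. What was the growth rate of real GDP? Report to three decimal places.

6.348%

Labor's share = 1 − 0.26 = 0.74.
Physical capital: 0.26 × 8.4 = 2.184 pp.
Employment: 0.74 × 3.6 = 2.664 pp.
Output growth = 1.5 + 4.848 = 6.348%.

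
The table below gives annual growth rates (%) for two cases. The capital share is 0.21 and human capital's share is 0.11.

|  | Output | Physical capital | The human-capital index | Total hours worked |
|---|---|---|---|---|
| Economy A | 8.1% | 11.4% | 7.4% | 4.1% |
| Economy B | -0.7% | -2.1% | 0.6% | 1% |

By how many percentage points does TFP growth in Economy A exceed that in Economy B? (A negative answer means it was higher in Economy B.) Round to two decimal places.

Labor's share = 1 − 0.21 − 0.11 = 0.68.
Economy A: TFP = 8.1 − 2.394 − 0.814 − 2.788 = 2.104%.
Economy B: TFP = -0.7 + 0.441 − 0.066 − 0.68 = -1.005%.
Difference = 2.104 − (-1.005) = 3.109 pp.

3.11 percentage points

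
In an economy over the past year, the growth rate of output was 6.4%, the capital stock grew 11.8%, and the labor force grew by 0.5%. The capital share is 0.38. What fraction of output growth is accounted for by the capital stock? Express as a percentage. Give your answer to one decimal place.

The capital stock contributed 0.38 × 11.8 = 4.484 pp.
Share of growth = 4.484 / 6.4 × 100 = 70.063%.

70.1%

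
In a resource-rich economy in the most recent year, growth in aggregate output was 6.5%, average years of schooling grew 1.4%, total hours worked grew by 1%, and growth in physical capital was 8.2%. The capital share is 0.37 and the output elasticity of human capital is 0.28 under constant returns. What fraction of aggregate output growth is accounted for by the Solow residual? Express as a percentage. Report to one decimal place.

The Solow residual accounted for 41.9% of growth.

Labor's share = 1 − 0.37 − 0.28 = 0.35.
Physical capital: 0.37 × 8.2 = 3.034 pp.
Average years of schooling: 0.28 × 1.4 = 0.392 pp.
Total hours worked: 0.35 × 1 = 0.35 pp.
TFP growth = 6.5 − 3.776 = 2.724%.
TFP share of growth = 2.724 / 6.5 × 100 = 41.908%.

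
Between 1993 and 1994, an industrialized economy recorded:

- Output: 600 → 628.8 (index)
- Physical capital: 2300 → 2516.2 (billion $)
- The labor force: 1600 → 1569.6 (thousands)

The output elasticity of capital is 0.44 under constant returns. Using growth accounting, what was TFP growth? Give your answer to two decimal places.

TFP grew 1.73%.

Output growth = (628.8 − 600) / 600 = 4.8%.
Physical capital growth = (2516.2 − 2300) / 2300 = 9.4%.
The labor force growth = (1569.6 − 1600) / 1600 = -1.9%.
Labor's share = 1 − 0.44 = 0.56.
Physical capital: 0.44 × 9.4 = 4.136 pp.
The labor force: 0.56 × (-1.9) = -1.064 pp.
TFP growth = 4.8 − 3.072 = 1.728%.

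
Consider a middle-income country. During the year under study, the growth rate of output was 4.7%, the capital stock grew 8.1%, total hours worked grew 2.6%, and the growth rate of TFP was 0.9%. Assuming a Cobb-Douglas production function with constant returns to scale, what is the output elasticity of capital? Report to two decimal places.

The output elasticity of capital is 0.22.

gY = gA + α·gK + (1−α)·gL, so gY − gA − gL = α(gK − gL).
4.7 − 0.9 − 2.6 = α × (8.1 − 2.6).
1.2 = 5.5 α, so α = 0.2182.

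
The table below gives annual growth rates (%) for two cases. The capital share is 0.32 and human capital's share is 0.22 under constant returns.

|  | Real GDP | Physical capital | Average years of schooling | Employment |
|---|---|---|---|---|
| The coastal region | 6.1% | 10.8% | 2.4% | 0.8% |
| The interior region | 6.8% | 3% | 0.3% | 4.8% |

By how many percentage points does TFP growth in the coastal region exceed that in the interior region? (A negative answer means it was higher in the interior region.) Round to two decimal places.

-1.82 percentage points

Labor's share = 1 − 0.32 − 0.22 = 0.46.
The coastal region: TFP = 6.1 − 3.456 − 0.528 − 0.368 = 1.748%.
The interior region: TFP = 6.8 − 0.96 − 0.066 − 2.208 = 3.566%.
Difference = 1.748 − (3.566) = -1.818 pp.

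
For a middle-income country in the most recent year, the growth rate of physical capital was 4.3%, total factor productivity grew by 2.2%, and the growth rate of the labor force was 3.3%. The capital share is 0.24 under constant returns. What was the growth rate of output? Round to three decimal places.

Labor's share = 1 − 0.24 = 0.76.
Physical capital: 0.24 × 4.3 = 1.032 pp.
The labor force: 0.76 × 3.3 = 2.508 pp.
Output growth = 2.2 + 3.54 = 5.74%.

5.740%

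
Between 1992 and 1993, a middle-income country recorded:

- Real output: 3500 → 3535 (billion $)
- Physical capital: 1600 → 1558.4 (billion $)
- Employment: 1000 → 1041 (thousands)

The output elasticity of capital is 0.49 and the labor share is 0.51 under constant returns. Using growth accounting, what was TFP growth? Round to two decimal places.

Real output growth = (3535 − 3500) / 3500 = 1%.
Physical capital growth = (1558.4 − 1600) / 1600 = -2.6%.
Employment growth = (1041 − 1000) / 1000 = 4.1%.
Labor's share = 1 − 0.49 = 0.51.
Physical capital: 0.49 × (-2.6) = -1.274 pp.
Employment: 0.51 × 4.1 = 2.091 pp.
TFP growth = 1 − 0.817 = 0.183%.

0.18%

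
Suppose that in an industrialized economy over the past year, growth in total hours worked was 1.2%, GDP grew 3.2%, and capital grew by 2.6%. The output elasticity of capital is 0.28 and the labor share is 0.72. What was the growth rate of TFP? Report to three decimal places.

Labor's share = 1 − 0.28 = 0.72.
Capital: 0.28 × 2.6 = 0.728 pp.
Total hours worked: 0.72 × 1.2 = 0.864 pp.
TFP growth = 3.2 − 1.592 = 1.608%.

1.608%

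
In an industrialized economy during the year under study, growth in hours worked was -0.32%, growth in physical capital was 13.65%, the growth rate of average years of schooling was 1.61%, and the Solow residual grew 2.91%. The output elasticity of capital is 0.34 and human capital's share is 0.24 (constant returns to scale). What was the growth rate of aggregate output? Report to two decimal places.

Labor's share = 1 − 0.34 − 0.24 = 0.42.
Physical capital: 0.34 × 13.65 = 4.641 pp.
Average years of schooling: 0.24 × 1.61 = 0.3864 pp.
Hours worked: 0.42 × (-0.32) = -0.1344 pp.
Output growth = 2.91 + 4.893 = 7.803%.

Aggregate output grew 7.80%.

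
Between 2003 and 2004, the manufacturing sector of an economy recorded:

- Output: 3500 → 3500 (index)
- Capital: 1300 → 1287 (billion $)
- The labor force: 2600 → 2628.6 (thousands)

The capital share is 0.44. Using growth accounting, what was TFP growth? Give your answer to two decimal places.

-0.18%

Output growth = (3500 − 3500) / 3500 = 0%.
Capital growth = (1287 − 1300) / 1300 = -1%.
The labor force growth = (2628.6 − 2600) / 2600 = 1.1%.
Labor's share = 1 − 0.44 = 0.56.
Capital: 0.44 × (-1) = -0.44 pp.
The labor force: 0.56 × 1.1 = 0.616 pp.
TFP growth = 0 − 0.176 = -0.176%.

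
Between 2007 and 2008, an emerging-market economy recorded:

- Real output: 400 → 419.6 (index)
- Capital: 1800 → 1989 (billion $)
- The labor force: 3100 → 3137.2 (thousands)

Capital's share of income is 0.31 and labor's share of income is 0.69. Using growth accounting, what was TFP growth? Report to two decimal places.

Real output growth = (419.6 − 400) / 400 = 4.9%.
Capital growth = (1989 − 1800) / 1800 = 10.5%.
The labor force growth = (3137.2 − 3100) / 3100 = 1.2%.
Labor's share = 1 − 0.31 = 0.69.
Capital: 0.31 × 10.5 = 3.255 pp.
The labor force: 0.69 × 1.2 = 0.828 pp.
TFP growth = 4.9 − 4.083 = 0.817%.

0.82%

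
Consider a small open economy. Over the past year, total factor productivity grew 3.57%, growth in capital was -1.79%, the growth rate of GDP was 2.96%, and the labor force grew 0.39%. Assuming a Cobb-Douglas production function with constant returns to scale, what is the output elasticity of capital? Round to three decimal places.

gY = gA + α·gK + (1−α)·gL, so gY − gA − gL = α(gK − gL).
2.96 − 3.57 − 0.39 = α × (-1.79 − 0.39).
-1 = -2.18 α, so α = 0.45872.

The output elasticity of capital is 0.459.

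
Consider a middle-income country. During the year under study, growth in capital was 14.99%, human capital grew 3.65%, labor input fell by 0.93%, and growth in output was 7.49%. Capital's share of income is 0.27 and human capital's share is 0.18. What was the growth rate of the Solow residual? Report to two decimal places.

The Solow residual grew 3.30%.

Labor's share = 1 − 0.27 − 0.18 = 0.55.
Capital: 0.27 × 14.99 = 4.0473 pp.
Human capital: 0.18 × 3.65 = 0.657 pp.
Labor input: 0.55 × (-0.93) = -0.5115 pp.
TFP growth = 7.49 − 4.1928 = 3.2972%.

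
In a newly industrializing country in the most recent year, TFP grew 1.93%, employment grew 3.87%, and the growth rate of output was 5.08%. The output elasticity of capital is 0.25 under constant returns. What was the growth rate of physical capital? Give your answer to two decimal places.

Labor's share = 1 − 0.25 = 0.75.
gY = gA + 0.75×3.87 + 0.25×g.
0.25×g = 5.08 − 1.93 − 2.9025 = 0.2475.
g = 0.2475 / 0.25 = 0.99%.

0.99%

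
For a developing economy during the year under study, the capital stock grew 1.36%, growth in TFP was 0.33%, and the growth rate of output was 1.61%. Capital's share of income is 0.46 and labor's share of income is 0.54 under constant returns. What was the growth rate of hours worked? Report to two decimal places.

Labor's share = 1 − 0.46 = 0.54.
gY = gA + 0.46×1.36 + 0.54×g.
0.54×g = 1.61 − 0.33 − 0.6256 = 0.6544.
g = 0.6544 / 0.54 = 1.2119%.

Hours worked growth was 1.21%.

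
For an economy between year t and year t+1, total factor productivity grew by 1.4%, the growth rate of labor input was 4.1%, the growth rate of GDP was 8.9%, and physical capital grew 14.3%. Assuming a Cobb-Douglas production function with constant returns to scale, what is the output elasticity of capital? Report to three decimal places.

gY = gA + α·gK + (1−α)·gL, so gY − gA − gL = α(gK − gL).
8.9 − 1.4 − 4.1 = α × (14.3 − 4.1).
3.4 = 10.2 α, so α = 0.33333.

α = 0.333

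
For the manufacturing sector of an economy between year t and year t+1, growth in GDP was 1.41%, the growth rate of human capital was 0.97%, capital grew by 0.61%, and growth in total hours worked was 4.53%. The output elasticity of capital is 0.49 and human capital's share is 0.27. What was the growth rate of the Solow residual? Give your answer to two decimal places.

Labor's share = 1 − 0.49 − 0.27 = 0.24.
Capital: 0.49 × 0.61 = 0.2989 pp.
Human capital: 0.27 × 0.97 = 0.2619 pp.
Total hours worked: 0.24 × 4.53 = 1.0872 pp.
TFP growth = 1.41 − 1.648 = -0.238%.

-0.24%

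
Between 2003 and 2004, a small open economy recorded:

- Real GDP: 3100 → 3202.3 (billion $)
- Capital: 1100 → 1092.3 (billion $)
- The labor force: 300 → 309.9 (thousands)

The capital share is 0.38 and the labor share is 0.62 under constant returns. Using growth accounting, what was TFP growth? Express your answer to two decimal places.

1.52%

Real GDP growth = (3202.3 − 3100) / 3100 = 3.3%.
Capital growth = (1092.3 − 1100) / 1100 = -0.7%.
The labor force growth = (309.9 − 300) / 300 = 3.3%.
Labor's share = 1 − 0.38 = 0.62.
Capital: 0.38 × (-0.7) = -0.266 pp.
The labor force: 0.62 × 3.3 = 2.046 pp.
TFP growth = 3.3 − 1.78 = 1.52%.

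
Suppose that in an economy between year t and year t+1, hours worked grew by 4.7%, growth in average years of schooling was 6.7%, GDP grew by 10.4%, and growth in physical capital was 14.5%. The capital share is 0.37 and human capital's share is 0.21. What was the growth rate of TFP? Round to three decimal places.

Labor's share = 1 − 0.37 − 0.21 = 0.42.
Physical capital: 0.37 × 14.5 = 5.365 pp.
Average years of schooling: 0.21 × 6.7 = 1.407 pp.
Hours worked: 0.42 × 4.7 = 1.974 pp.
TFP growth = 10.4 − 8.746 = 1.654%.

1.654%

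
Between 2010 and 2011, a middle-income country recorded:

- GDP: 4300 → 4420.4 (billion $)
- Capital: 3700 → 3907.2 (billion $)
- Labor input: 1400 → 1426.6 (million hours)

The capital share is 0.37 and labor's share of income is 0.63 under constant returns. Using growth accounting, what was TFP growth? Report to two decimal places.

GDP growth = (4420.4 − 4300) / 4300 = 2.8%.
Capital growth = (3907.2 − 3700) / 3700 = 5.6%.
Labor input growth = (1426.6 − 1400) / 1400 = 1.9%.
Labor's share = 1 − 0.37 = 0.63.
Capital: 0.37 × 5.6 = 2.072 pp.
Labor input: 0.63 × 1.9 = 1.197 pp.
TFP growth = 2.8 − 3.269 = -0.469%.

-0.47%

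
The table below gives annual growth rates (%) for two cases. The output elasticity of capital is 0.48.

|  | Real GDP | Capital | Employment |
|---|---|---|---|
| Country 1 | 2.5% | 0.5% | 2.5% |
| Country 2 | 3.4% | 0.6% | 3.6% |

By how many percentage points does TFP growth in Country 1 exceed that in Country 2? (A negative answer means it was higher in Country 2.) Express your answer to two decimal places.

Labor's share = 1 − 0.48 = 0.52.
Country 1: TFP = 2.5 − 0.24 − 1.3 = 0.96%.
Country 2: TFP = 3.4 − 0.288 − 1.872 = 1.24%.
Difference = 0.96 − (1.24) = -0.28 pp.

-0.28 percentage points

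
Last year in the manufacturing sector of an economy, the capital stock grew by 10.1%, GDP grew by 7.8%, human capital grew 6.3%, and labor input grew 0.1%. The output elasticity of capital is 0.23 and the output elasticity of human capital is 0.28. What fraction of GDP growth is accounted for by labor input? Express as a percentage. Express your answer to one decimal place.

Labor's share = 1 − 0.23 − 0.28 = 0.49.
Labor input contributed 0.49 × 0.1 = 0.049 pp.
Share of growth = 0.049 / 7.8 × 100 = 0.628%.

Labor input accounted for 0.6% of growth.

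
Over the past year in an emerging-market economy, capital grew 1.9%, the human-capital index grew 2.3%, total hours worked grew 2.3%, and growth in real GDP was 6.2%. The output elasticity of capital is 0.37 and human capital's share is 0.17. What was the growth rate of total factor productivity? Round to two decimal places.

Total factor productivity growth was 4.05%.

Labor's share = 1 − 0.37 − 0.17 = 0.46.
Capital: 0.37 × 1.9 = 0.703 pp.
The human-capital index: 0.17 × 2.3 = 0.391 pp.
Total hours worked: 0.46 × 2.3 = 1.058 pp.
TFP growth = 6.2 − 2.152 = 4.048%.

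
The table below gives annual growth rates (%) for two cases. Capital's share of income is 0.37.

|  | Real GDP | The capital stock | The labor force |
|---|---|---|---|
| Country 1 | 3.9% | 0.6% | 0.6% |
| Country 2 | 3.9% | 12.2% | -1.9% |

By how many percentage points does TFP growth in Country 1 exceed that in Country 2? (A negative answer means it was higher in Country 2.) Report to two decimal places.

2.72 percentage points

Labor's share = 1 − 0.37 = 0.63.
Country 1: TFP = 3.9 − 0.222 − 0.378 = 3.3%.
Country 2: TFP = 3.9 − 4.514 + 1.197 = 0.583%.
Difference = 3.3 − (0.583) = 2.717 pp.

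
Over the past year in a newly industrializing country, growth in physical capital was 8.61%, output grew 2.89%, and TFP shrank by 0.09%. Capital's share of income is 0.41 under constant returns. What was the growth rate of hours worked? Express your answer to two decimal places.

-0.93%

Labor's share = 1 − 0.41 = 0.59.
gY = gA + 0.41×8.61 + 0.59×g.
0.59×g = 2.89 + 0.09 − 3.5301 = -0.5501.
g = -0.5501 / 0.59 = -0.9324%.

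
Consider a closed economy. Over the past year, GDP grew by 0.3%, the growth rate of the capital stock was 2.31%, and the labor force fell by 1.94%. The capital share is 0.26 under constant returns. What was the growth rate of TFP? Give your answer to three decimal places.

TFP grew 1.135%.

Labor's share = 1 − 0.26 = 0.74.
The capital stock: 0.26 × 2.31 = 0.6006 pp.
The labor force: 0.74 × (-1.94) = -1.4356 pp.
TFP growth = 0.3 + 0.835 = 1.135%.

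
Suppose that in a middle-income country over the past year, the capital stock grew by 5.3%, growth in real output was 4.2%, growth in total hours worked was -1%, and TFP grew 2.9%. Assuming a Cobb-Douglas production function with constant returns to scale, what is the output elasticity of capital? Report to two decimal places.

gY = gA + α·gK + (1−α)·gL, so gY − gA − gL = α(gK − gL).
4.2 − 2.9 + 1 = α × (5.3 − (-1)).
2.3 = 6.3 α, so α = 0.3651.

0.37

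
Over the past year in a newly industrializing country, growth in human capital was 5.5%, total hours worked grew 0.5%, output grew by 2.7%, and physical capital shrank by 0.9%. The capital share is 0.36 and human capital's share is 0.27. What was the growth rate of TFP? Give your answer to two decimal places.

Labor's share = 1 − 0.36 − 0.27 = 0.37.
Physical capital: 0.36 × (-0.9) = -0.324 pp.
Human capital: 0.27 × 5.5 = 1.485 pp.
Total hours worked: 0.37 × 0.5 = 0.185 pp.
TFP growth = 2.7 − 1.346 = 1.354%.

1.35%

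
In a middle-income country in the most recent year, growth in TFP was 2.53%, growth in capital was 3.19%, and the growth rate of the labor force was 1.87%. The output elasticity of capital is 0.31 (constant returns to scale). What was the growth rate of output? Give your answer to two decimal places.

Labor's share = 1 − 0.31 = 0.69.
Capital: 0.31 × 3.19 = 0.9889 pp.
The labor force: 0.69 × 1.87 = 1.2903 pp.
Output growth = 2.53 + 2.2792 = 4.8092%.

Output growth was 4.81%.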